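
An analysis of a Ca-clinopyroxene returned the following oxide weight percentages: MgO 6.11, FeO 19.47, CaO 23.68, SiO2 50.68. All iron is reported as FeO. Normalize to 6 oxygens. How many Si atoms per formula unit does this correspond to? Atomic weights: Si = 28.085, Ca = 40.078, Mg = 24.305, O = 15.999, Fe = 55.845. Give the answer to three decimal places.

MgO: 6.11/40.304 = 0.15160 mol → 0.15160 mol Mg, 0.15160 mol O.
FeO: 19.47/71.844 = 0.27100 mol → 0.27100 mol Fe, 0.27100 mol O.
CaO: 23.68/56.077 = 0.42228 mol → 0.42228 mol Ca, 0.42228 mol O.
SiO2: 50.68/60.083 = 0.84350 mol → 0.84350 mol Si, 1.68700 mol O.
Total oxygen = 2.53188 mol. Normalization factor = 6/2.53188 = 2.36978.
Si per 6 O = 0.84350 × 2.36978 = 1.999.

1.999 Si apfu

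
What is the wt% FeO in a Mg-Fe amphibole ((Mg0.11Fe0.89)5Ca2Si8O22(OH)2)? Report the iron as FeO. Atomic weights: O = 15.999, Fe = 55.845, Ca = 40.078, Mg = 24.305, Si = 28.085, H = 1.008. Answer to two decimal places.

Molar mass of (Mg0.11Fe0.89)5Ca2Si8O22(OH)2 = 0.55×24.305 + 4.45×55.845 + 2×40.078 + 8×28.085 + 24×15.999 + 2×1.008 = 952.706 g/mol.
Each formula unit contains 4.45 Fe, equivalent to 4.45/1 = 4.4500 mol FeO.
M(FeO) = 1×55.845 + 1×15.999 = 71.844 g/mol.
Mass of FeO per formula unit = 4.4500 × 71.844 = 319.706 g.
FeO wt% = 319.706 / 952.706 × 100 = 33.56%.

33.56 wt%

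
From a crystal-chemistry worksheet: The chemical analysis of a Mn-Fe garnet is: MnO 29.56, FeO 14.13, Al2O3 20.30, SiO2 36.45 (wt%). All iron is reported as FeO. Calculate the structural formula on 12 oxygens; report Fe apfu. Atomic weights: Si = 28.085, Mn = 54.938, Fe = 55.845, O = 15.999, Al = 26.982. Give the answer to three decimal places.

0.974 Fe apfu

29.56 wt% MnO ÷ 70.937 g/mol = 0.41671 mol, giving 0.41671 Mn and 0.41671 O.
14.13 wt% FeO ÷ 71.844 g/mol = 0.19668 mol, giving 0.19668 Fe and 0.19668 O.
20.30 wt% Al2O3 ÷ 101.961 g/mol = 0.19910 mol, giving 0.39820 Al and 0.59730 O.
36.45 wt% SiO2 ÷ 60.083 g/mol = 0.60666 mol, giving 0.60666 Si and 1.21332 O.
Oxygen sums to 2.42401; scaling by 12/2.42401 = 4.95047 puts the formula on 12 O.
Fe: 0.19668 × 4.95047 = 0.974 atoms per formula unit.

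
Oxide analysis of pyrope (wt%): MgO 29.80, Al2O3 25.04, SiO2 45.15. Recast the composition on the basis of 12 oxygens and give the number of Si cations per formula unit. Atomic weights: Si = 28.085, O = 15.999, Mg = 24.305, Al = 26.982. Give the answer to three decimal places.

3.027 Si apfu

MgO (M=40.304): mol = 0.73938; Mg = 0.73938, O = 0.73938.
Al2O3 (M=101.961): mol = 0.24558; Al = 0.49116, O = 0.73674.
SiO2 (M=60.083): mol = 0.75146; Si = 0.75146, O = 1.50292.
ΣO = 2.97904; factor = 12/ΣO = 4.02814.
Si apfu = 0.75146 × 4.02814 = 3.027.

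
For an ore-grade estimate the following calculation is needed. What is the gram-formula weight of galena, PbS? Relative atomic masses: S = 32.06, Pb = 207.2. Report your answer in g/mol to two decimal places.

239.26 g/mol

M = 1×207.2 + 1×32.06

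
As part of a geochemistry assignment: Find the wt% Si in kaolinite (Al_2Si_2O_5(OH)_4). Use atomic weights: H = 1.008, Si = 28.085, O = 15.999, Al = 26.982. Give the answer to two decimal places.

21.76 weight percent

Formula mass = 2·26.982 + 2·28.085 + 9·15.999 + 4·1.008 = 258.157 g/mol, of which 56.170 g is Si.
So Si makes up 56.170/258.157 = 0.2176 of the mass, i.e. 21.76%.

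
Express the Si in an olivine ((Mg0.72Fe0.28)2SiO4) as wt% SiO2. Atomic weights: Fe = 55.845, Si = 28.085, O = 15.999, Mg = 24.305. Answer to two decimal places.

Molar mass of (Mg0.72Fe0.28)2SiO4 = 1.44·24.305 + 0.56·55.845 + 1·28.085 + 4·15.999 = 158.353 g/mol.
Each formula unit contains 1 Si, equivalent to 1/1 = 1.0000 mol SiO2.
M(SiO2) = 1×28.085 + 2×15.999 = 60.083 g/mol.
Mass of SiO2 per formula unit = 1.0000 × 60.083 = 60.083 g.
SiO2 wt% = 60.083 / 158.353 × 100 = 37.94%.

37.94 wt%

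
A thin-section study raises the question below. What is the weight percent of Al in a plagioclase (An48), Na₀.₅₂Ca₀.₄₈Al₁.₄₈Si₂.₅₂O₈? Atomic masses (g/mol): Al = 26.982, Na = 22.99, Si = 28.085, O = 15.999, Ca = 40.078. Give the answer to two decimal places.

M(Na₀.₅₂Ca₀.₄₈Al₁.₄₈Si₂.₅₂O₈) = 269.892 g/mol.
Al contributes 1.48 × 26.982 = 39.933 g per mole.
39.933/269.892 = 0.1480 → 14.80%.

14.80 mass %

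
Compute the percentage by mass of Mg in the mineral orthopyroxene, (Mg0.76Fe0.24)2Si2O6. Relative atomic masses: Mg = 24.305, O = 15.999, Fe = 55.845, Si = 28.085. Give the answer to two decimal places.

17.11 mass %

Molar mass of (Mg0.76Fe0.24)2Si2O6: 1.52×24.305 + 0.48×55.845 + 2×28.085 + 6×15.999 = 215.913 g/mol.
Mass of Mg per formula unit: 1.52 × 24.305 = 36.944 g.
Weight fraction Mg = 36.944 / 215.913 = 0.1711.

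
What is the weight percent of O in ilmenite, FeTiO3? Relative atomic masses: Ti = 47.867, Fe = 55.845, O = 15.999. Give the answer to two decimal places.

31.64 wt%

M(FeTiO3) = 151.709 g/mol.
O contributes 3 × 15.999 = 47.997 g per mole.
47.997/151.709 = 0.3164 → 31.64%.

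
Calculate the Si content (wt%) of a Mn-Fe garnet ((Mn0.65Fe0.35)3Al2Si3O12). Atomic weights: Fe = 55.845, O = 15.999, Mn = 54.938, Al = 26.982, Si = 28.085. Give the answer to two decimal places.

16.99 wt%

Molar mass of (Mn0.65Fe0.35)3Al2Si3O12: 1.95*54.938 + 1.05*55.845 + 2*26.982 + 3*28.085 + 12*15.999 = 495.973 g/mol.
Mass of Si per formula unit: 3 × 28.085 = 84.255 g.
Weight fraction Si = 84.255 / 495.973 = 0.1699.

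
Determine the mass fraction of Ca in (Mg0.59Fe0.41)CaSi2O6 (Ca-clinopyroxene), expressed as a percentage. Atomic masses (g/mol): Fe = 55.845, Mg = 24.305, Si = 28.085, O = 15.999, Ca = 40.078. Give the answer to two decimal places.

Molar mass of (Mg0.59Fe0.41)CaSi2O6: 0.59×24.305 + 0.41×55.845 + 1×40.078 + 2×28.085 + 6×15.999 = 229.478 g/mol.
Mass of Ca per formula unit: 1 × 40.078 = 40.078 g.
Weight fraction Ca = 40.078 / 229.478 = 0.1746.

17.46 weight percent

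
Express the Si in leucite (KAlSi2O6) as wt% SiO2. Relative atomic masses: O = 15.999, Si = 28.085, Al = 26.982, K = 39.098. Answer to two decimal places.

55.06 wt%

M(KAlSi2O6) = 218.244 g/mol; M(SiO2) = 60.083 g/mol.
Moles SiO2 per formula unit = 2 Si ÷ 1 = 2.0000.
SiO2 fraction = (2.0000 × 60.083) / 218.244 = 120.166/218.244 = 0.5506.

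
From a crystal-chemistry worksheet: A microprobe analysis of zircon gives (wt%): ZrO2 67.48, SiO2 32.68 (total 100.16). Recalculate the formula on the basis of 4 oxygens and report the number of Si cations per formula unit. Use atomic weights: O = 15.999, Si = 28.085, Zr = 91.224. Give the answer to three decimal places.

0.997 Si apfu

ZrO2: 67.48/123.222 = 0.54763 mol → 0.54763 mol Zr, 1.09526 mol O.
SiO2: 32.68/60.083 = 0.54391 mol → 0.54391 mol Si, 1.08782 mol O.
Total oxygen = 2.18308 mol. Normalization factor = 4/2.18308 = 1.83227.
Si per 4 O = 0.54391 × 1.83227 = 0.997.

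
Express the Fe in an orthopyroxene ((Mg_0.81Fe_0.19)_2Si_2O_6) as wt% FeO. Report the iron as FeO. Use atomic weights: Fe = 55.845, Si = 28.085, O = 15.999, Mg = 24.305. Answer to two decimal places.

12.83 wt%

Formula mass = 212.759 g/mol.
0.38 Fe → 0.3800 mol FeO per formula unit; M(FeO) = 71.844, so FeO mass = 27.301 g.
27.301/212.759 × 100 = 12.83 wt%.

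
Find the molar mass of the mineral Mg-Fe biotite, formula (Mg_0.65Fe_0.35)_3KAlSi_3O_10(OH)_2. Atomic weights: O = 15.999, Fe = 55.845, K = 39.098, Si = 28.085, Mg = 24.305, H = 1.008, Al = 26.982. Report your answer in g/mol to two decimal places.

M = 1.95(24.305) + 1.05(55.845) + 1(39.098) + 1(26.982) + 3(28.085) + 12(15.999) + 2(1.008)

450.37 g/mol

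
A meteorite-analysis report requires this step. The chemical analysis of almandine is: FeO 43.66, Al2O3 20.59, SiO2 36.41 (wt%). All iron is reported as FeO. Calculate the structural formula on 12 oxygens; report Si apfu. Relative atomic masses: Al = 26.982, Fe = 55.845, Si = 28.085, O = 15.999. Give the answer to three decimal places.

FeO: 43.66/71.844 = 0.60771 mol → 0.60771 mol Fe, 0.60771 mol O.
Al2O3: 20.59/101.961 = 0.20194 mol → 0.40388 mol Al, 0.60582 mol O.
SiO2: 36.41/60.083 = 0.60600 mol → 0.60600 mol Si, 1.21200 mol O.
Total oxygen = 2.42553 mol. Normalization factor = 12/2.42553 = 4.94737.
Si per 12 O = 0.60600 × 4.94737 = 2.998.

2.998 Si apfu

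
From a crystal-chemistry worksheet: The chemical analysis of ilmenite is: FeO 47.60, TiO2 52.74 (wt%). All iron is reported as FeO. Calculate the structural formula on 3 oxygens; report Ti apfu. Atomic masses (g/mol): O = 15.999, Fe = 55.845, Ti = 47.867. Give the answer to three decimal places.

0.999 Ti apfu

FeO (M=71.844): mol = 0.66255; Fe = 0.66255, O = 0.66255.
TiO2 (M=79.865): mol = 0.66036; Ti = 0.66036, O = 1.32072.
ΣO = 1.98327; factor = 3/ΣO = 1.51265.
Ti apfu = 0.66036 × 1.51265 = 0.999.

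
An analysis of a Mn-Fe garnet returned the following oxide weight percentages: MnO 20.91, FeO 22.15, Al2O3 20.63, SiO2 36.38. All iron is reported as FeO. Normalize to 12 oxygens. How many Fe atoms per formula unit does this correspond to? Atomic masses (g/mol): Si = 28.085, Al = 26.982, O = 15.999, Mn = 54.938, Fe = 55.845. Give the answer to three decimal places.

MnO (M=70.937): mol = 0.29477; Mn = 0.29477, O = 0.29477.
FeO (M=71.844): mol = 0.30831; Fe = 0.30831, O = 0.30831.
Al2O3 (M=101.961): mol = 0.20233; Al = 0.40466, O = 0.60699.
SiO2 (M=60.083): mol = 0.60550; Si = 0.60550, O = 1.21100.
ΣO = 2.42107; factor = 12/ΣO = 4.95649.
Fe apfu = 0.30831 × 4.95649 = 1.528.

1.528 Fe apfu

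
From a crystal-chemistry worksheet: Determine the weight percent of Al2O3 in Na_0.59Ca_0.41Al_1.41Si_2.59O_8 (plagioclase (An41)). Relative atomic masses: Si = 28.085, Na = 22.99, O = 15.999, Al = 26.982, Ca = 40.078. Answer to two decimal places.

Formula mass = 268.773 g/mol.
1.41 Al → 0.7050 mol Al2O3 per formula unit; M(Al2O3) = 101.961, so Al2O3 mass = 71.883 g.
71.883/268.773 × 100 = 26.74 wt%.

26.74 wt%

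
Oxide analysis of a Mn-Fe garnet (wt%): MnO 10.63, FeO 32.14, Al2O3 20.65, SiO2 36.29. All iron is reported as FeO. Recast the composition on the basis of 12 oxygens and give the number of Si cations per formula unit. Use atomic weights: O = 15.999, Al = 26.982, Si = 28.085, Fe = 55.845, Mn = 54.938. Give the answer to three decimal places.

3.004 Si apfu

10.63 wt% MnO ÷ 70.937 g/mol = 0.14985 mol, giving 0.14985 Mn and 0.14985 O.
32.14 wt% FeO ÷ 71.844 g/mol = 0.44736 mol, giving 0.44736 Fe and 0.44736 O.
20.65 wt% Al2O3 ÷ 101.961 g/mol = 0.20253 mol, giving 0.40506 Al and 0.60759 O.
36.29 wt% SiO2 ÷ 60.083 g/mol = 0.60400 mol, giving 0.60400 Si and 1.20800 O.
Oxygen sums to 2.41280; scaling by 12/2.41280 = 4.97347 puts the formula on 12 O.
Si: 0.60400 × 4.97347 = 3.004 atoms per formula unit.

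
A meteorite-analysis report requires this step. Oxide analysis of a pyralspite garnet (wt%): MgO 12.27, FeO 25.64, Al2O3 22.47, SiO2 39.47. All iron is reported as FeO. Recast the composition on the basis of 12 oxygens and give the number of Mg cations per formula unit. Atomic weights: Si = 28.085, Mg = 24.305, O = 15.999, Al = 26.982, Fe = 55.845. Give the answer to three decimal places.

MgO: 12.27/40.304 = 0.30444 mol → 0.30444 mol Mg, 0.30444 mol O.
FeO: 25.64/71.844 = 0.35688 mol → 0.35688 mol Fe, 0.35688 mol O.
Al2O3: 22.47/101.961 = 0.22038 mol → 0.44076 mol Al, 0.66114 mol O.
SiO2: 39.47/60.083 = 0.65692 mol → 0.65692 mol Si, 1.31384 mol O.
Total oxygen = 2.63630 mol. Normalization factor = 12/2.63630 = 4.55183.
Mg per 12 O = 0.30444 × 4.55183 = 1.386.

1.386 Mg apfu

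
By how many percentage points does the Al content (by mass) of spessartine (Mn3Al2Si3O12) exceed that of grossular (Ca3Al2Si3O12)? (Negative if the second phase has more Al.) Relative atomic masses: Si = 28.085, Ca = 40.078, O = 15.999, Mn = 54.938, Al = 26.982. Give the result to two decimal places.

-1.08 percentage points

First mineral: 53.964 g Al in 495.021 g formula = 10.90 wt% Al.
Second mineral: 53.964 g Al in 450.441 g formula = 11.98 wt% Al.
10.90% − 11.98% gives a difference of -1.08 percentage points.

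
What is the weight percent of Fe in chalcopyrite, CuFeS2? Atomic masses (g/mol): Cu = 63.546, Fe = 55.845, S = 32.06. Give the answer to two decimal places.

M(CuFeS2) = 183.511 g/mol.
Fe contributes 1 × 55.845 = 55.845 g per mole.
55.845/183.511 = 0.3043 → 30.43%.

30.43 weight percent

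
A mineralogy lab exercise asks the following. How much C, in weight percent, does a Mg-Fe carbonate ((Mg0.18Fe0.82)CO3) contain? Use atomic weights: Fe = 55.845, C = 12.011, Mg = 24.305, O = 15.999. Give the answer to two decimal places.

10.90 weight percent

Molar mass of (Mg0.18Fe0.82)CO3: 0.18·24.305 + 0.82·55.845 + 1·12.011 + 3·15.999 = 110.176 g/mol.
Mass of C per formula unit: 1 × 12.011 = 12.011 g.
Weight fraction C = 12.011 / 110.176 = 0.1090.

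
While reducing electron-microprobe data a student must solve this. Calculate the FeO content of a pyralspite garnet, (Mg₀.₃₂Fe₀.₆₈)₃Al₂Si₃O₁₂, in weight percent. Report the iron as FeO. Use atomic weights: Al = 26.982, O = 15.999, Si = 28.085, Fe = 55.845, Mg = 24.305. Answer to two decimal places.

Formula mass = 467.464 g/mol.
2.04 Fe → 2.0400 mol FeO per formula unit; M(FeO) = 71.844, so FeO mass = 146.562 g.
146.562/467.464 × 100 = 31.35 wt%.

31.35 wt%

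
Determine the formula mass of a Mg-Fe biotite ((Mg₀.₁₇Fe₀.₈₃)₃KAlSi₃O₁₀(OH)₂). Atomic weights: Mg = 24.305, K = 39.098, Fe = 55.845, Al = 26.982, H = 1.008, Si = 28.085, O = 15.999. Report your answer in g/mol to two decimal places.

M = 0.51×24.305 + 2.49×55.845 + 1×39.098 + 1×26.982 + 3×28.085 + 12×15.999 + 2×1.008

495.79 g/mol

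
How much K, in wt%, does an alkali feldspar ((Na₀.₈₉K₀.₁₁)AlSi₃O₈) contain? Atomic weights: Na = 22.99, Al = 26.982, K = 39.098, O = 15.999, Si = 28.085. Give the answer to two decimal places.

M((Na₀.₈₉K₀.₁₁)AlSi₃O₈) = 263.991 g/mol.
K contributes 0.11 × 39.098 = 4.301 g per mole.
4.301/263.991 = 0.0163 → 1.63%.

1.63 wt%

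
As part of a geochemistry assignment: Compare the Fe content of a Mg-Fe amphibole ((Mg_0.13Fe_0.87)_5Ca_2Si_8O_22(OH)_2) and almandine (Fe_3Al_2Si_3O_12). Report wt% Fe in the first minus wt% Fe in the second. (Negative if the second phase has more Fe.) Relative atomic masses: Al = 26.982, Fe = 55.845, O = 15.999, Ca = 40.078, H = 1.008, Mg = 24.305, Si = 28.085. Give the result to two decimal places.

M((Mg_0.13Fe_0.87)_5Ca_2Si_8O_22(OH)_2) = 949.552 g/mol, so wt% Fe = 242.926/949.552 × 100 = 25.58%.
M(Fe_3Al_2Si_3O_12) = 497.742 g/mol, so wt% Fe = 167.535/497.742 × 100 = 33.66%.
25.58 − 33.66 = -8.08 pp.

-8.08 percentage points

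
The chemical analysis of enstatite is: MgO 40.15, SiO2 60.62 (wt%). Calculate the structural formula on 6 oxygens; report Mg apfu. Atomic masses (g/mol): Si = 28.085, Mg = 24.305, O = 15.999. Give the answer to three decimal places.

1.983 Mg apfu

MgO: 40.15/40.304 = 0.99618 mol → 0.99618 mol Mg, 0.99618 mol O.
SiO2: 60.62/60.083 = 1.00894 mol → 1.00894 mol Si, 2.01788 mol O.
Total oxygen = 3.01406 mol. Normalization factor = 6/3.01406 = 1.99067.
Mg per 6 O = 0.99618 × 1.99067 = 1.983.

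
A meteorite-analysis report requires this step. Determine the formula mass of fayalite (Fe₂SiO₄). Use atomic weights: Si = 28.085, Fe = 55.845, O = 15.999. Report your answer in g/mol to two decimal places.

203.77 g/mol

M = 2×55.845 + 1×28.085 + 4×15.999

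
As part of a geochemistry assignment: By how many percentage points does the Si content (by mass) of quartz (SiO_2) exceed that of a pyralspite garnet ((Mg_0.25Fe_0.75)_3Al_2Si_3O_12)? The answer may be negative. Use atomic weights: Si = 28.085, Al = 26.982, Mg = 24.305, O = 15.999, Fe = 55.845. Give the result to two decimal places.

28.97 percentage points

M(SiO_2) = 60.083 g/mol, so wt% Si = 28.085/60.083 × 100 = 46.74%.
M((Mg_0.25Fe_0.75)_3Al_2Si_3O_12) = 474.087 g/mol, so wt% Si = 84.255/474.087 × 100 = 17.77%.
46.74 − 17.77 = 28.97 pp.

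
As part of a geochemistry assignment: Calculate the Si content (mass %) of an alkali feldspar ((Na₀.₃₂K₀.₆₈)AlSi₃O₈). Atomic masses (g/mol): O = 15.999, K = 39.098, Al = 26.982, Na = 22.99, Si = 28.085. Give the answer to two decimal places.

M((Na₀.₃₂K₀.₆₈)AlSi₃O₈) = 273.172 g/mol.
Si contributes 3 × 28.085 = 84.255 g per mole.
84.255/273.172 = 0.3084 → 30.84%.

30.84 mass %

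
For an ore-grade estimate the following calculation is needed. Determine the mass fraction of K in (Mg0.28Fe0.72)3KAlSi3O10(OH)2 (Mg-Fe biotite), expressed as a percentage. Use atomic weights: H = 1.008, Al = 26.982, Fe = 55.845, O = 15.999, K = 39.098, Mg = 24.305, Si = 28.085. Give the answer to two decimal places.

8.06 mass %

Molar mass of (Mg0.28Fe0.72)3KAlSi3O10(OH)2: 0.84*24.305 + 2.16*55.845 + 1*39.098 + 1*26.982 + 3*28.085 + 12*15.999 + 2*1.008 = 485.380 g/mol.
Mass of K per formula unit: 1 × 39.098 = 39.098 g.
Weight fraction K = 39.098 / 485.380 = 0.0806.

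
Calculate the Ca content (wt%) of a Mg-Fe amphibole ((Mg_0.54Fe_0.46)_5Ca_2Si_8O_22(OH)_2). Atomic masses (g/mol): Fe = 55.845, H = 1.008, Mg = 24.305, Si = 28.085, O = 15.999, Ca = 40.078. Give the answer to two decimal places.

9.06 wt%

Molar mass of (Mg_0.54Fe_0.46)_5Ca_2Si_8O_22(OH)_2: 2.70*24.305 + 2.30*55.845 + 2*40.078 + 8*28.085 + 24*15.999 + 2*1.008 = 884.895 g/mol.
Mass of Ca per formula unit: 2 × 40.078 = 80.156 g.
Weight fraction Ca = 80.156 / 884.895 = 0.0906.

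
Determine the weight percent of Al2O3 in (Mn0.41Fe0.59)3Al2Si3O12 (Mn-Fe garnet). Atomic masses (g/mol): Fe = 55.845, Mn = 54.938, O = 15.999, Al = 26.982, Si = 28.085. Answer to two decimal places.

20.53 wt%

Molar mass of (Mn0.41Fe0.59)3Al2Si3O12 = 1.23*54.938 + 1.77*55.845 + 2*26.982 + 3*28.085 + 12*15.999 = 496.626 g/mol.
Each formula unit contains 2 Al, equivalent to 2/2 = 1.0000 mol Al2O3.
M(Al2O3) = 2×26.982 + 3×15.999 = 101.961 g/mol.
Mass of Al2O3 per formula unit = 1.0000 × 101.961 = 101.961 g.
Al2O3 wt% = 101.961 / 496.626 × 100 = 20.53%.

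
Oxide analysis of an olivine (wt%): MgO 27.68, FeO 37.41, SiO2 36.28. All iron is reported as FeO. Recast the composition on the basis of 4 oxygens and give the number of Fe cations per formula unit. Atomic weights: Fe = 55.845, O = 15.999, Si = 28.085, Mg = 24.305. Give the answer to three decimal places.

MgO: 27.68/40.304 = 0.68678 mol → 0.68678 mol Mg, 0.68678 mol O.
FeO: 37.41/71.844 = 0.52071 mol → 0.52071 mol Fe, 0.52071 mol O.
SiO2: 36.28/60.083 = 0.60383 mol → 0.60383 mol Si, 1.20766 mol O.
Total oxygen = 2.41515 mol. Normalization factor = 4/2.41515 = 1.65621.
Fe per 4 O = 0.52071 × 1.65621 = 0.862.

0.862 Fe apfu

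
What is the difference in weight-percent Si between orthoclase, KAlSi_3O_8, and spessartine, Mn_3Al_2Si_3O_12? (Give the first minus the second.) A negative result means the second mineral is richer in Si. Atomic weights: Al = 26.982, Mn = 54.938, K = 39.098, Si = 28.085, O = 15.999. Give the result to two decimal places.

13.25 percentage points

M(KAlSi_3O_8) = 278.327 g/mol, so wt% Si = 84.255/278.327 × 100 = 30.27%.
M(Mn_3Al_2Si_3O_12) = 495.021 g/mol, so wt% Si = 84.255/495.021 × 100 = 17.02%.
30.27 − 17.02 = 13.25 pp.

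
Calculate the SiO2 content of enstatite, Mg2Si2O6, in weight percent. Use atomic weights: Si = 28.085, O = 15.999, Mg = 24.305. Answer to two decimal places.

Formula mass = 200.774 g/mol.
2 Si → 2.0000 mol SiO2 per formula unit; M(SiO2) = 60.083, so SiO2 mass = 120.166 g.
120.166/200.774 × 100 = 59.85 wt%.

59.85 wt%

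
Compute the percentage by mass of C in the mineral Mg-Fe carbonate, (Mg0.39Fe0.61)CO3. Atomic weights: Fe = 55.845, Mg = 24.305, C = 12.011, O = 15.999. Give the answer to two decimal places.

Molar mass of (Mg0.39Fe0.61)CO3: 0.39×24.305 + 0.61×55.845 + 1×12.011 + 3×15.999 = 103.552 g/mol.
Mass of C per formula unit: 1 × 12.011 = 12.011 g.
Weight fraction C = 12.011 / 103.552 = 0.1160.

11.60 wt%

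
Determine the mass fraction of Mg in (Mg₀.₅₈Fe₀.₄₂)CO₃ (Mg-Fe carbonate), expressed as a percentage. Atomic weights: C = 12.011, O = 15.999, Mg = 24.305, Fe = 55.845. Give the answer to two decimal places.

14.45 wt%

Molar mass of (Mg₀.₅₈Fe₀.₄₂)CO₃: 0.58·24.305 + 0.42·55.845 + 1·12.011 + 3·15.999 = 97.560 g/mol.
Mass of Mg per formula unit: 0.58 × 24.305 = 14.097 g.
Weight fraction Mg = 14.097 / 97.560 = 0.1445.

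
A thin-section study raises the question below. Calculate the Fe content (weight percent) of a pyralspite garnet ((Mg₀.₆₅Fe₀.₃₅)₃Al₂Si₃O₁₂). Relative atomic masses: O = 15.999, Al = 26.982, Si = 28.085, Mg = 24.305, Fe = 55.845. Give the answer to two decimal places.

13.44 weight percent

Formula mass = 1.95·24.305 + 1.05·55.845 + 2·26.982 + 3·28.085 + 12·15.999 = 436.239 g/mol, of which 58.637 g is Fe.
So Fe makes up 58.637/436.239 = 0.1344 of the mass, i.e. 13.44%.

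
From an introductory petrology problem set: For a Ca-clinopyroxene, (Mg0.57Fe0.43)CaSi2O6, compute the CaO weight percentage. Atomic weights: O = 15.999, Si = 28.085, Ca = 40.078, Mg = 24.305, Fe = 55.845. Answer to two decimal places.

M((Mg0.57Fe0.43)CaSi2O6) = 230.109 g/mol; M(CaO) = 56.077 g/mol.
Moles CaO per formula unit = 1 Ca ÷ 1 = 1.0000.
CaO fraction = (1.0000 × 56.077) / 230.109 = 56.077/230.109 = 0.2437.

24.37 wt%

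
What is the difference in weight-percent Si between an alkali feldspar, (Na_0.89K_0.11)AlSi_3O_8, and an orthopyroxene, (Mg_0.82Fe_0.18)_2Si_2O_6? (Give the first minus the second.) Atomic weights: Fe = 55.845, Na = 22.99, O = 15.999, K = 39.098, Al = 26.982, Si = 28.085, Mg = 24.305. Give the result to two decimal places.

5.44 percentage points

First mineral: 84.255 g Si in 263.991 g formula = 31.92 wt% Si.
Second mineral: 56.170 g Si in 212.128 g formula = 26.48 wt% Si.
31.92% − 26.48% gives a difference of 5.44 percentage points.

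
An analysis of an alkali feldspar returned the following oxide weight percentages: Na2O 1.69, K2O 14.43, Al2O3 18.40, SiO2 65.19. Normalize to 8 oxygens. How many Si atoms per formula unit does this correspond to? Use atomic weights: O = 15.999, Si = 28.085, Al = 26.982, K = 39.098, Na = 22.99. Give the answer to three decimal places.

3.002 Si apfu

Na2O: 1.69/61.979 = 0.02727 mol → 0.05454 mol Na, 0.02727 mol O.
K2O: 14.43/94.195 = 0.15319 mol → 0.30638 mol K, 0.15319 mol O.
Al2O3: 18.40/101.961 = 0.18046 mol → 0.36092 mol Al, 0.54138 mol O.
SiO2: 65.19/60.083 = 1.08500 mol → 1.08500 mol Si, 2.17000 mol O.
Total oxygen = 2.89184 mol. Normalization factor = 8/2.89184 = 2.76640.
Si per 8 O = 1.08500 × 2.76640 = 3.002.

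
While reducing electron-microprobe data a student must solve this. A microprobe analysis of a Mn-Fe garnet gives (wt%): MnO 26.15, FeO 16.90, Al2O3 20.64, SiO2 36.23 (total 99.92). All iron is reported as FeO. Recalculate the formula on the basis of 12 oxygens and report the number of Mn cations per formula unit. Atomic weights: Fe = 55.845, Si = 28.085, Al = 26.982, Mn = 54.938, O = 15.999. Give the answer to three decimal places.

1.830 Mn apfu

26.15 wt% MnO ÷ 70.937 g/mol = 0.36864 mol, giving 0.36864 Mn and 0.36864 O.
16.90 wt% FeO ÷ 71.844 g/mol = 0.23523 mol, giving 0.23523 Fe and 0.23523 O.
20.64 wt% Al2O3 ÷ 101.961 g/mol = 0.20243 mol, giving 0.40486 Al and 0.60729 O.
36.23 wt% SiO2 ÷ 60.083 g/mol = 0.60300 mol, giving 0.60300 Si and 1.20600 O.
Oxygen sums to 2.41716; scaling by 12/2.41716 = 4.96450 puts the formula on 12 O.
Mn: 0.36864 × 4.96450 = 1.830 atoms per formula unit.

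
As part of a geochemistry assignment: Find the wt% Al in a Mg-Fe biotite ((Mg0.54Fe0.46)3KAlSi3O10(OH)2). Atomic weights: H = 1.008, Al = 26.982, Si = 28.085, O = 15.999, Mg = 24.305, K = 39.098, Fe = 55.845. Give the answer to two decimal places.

5.86 mass %

Molar mass of (Mg0.54Fe0.46)3KAlSi3O10(OH)2: 1.62·24.305 + 1.38·55.845 + 1·39.098 + 1·26.982 + 3·28.085 + 12·15.999 + 2·1.008 = 460.779 g/mol.
Mass of Al per formula unit: 1 × 26.982 = 26.982 g.
Weight fraction Al = 26.982 / 460.779 = 0.0586.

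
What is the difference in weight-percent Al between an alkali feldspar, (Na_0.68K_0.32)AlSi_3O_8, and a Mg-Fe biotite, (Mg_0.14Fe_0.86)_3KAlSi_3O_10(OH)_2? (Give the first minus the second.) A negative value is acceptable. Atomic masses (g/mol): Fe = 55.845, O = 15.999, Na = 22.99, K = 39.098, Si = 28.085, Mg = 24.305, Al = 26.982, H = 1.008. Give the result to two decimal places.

4.68 percentage points

Al in (Na_0.68K_0.32)AlSi_3O_8: molar mass 267.374 g/mol; 1×26.982 = 26.982 g → 10.09 wt%.
Al in (Mg_0.14Fe_0.86)_3KAlSi_3O_10(OH)_2: molar mass 498.627 g/mol; 1×26.982 = 26.982 g → 5.41 wt%.
Difference = 10.09 − 5.41 = 4.68 percentage points.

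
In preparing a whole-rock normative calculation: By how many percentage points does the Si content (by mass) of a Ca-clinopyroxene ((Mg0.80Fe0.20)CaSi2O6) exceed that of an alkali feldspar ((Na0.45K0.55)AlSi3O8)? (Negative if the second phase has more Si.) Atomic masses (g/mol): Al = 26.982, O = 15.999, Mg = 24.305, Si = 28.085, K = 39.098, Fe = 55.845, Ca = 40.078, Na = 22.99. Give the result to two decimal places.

-5.88 percentage points

First mineral: 56.170 g Si in 222.855 g formula = 25.20 wt% Si.
Second mineral: 84.255 g Si in 271.078 g formula = 31.08 wt% Si.
25.20% − 31.08% gives a difference of -5.88 percentage points.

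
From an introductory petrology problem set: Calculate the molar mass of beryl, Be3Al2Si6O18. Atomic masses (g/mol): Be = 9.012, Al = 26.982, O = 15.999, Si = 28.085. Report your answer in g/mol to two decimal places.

537.49 g/mol

The formula mass is the sum 3(9.012) + 2(26.982) + 6(28.085) + 18(15.999).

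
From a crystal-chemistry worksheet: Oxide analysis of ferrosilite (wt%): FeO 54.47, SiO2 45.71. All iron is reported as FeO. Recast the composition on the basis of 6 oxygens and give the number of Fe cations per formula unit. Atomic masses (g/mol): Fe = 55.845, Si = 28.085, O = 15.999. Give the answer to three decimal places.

54.47 wt% FeO ÷ 71.844 g/mol = 0.75817 mol, giving 0.75817 Fe and 0.75817 O.
45.71 wt% SiO2 ÷ 60.083 g/mol = 0.76078 mol, giving 0.76078 Si and 1.52156 O.
Oxygen sums to 2.27973; scaling by 6/2.27973 = 2.63189 puts the formula on 6 O.
Fe: 0.75817 × 2.63189 = 1.995 atoms per formula unit.

1.995 Fe apfu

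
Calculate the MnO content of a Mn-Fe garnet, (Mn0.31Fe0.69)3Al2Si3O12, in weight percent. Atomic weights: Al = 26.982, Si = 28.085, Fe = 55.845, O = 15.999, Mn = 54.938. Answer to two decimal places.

Formula mass = 496.898 g/mol.
0.93 Mn → 0.9300 mol MnO per formula unit; M(MnO) = 70.937, so MnO mass = 65.971 g.
65.971/496.898 × 100 = 13.28 wt%.

13.28 wt%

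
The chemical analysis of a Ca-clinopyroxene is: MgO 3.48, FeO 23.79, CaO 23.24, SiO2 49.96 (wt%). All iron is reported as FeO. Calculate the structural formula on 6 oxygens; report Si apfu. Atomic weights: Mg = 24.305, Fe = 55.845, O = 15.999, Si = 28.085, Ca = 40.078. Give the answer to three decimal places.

3.48 wt% MgO ÷ 40.304 g/mol = 0.08634 mol, giving 0.08634 Mg and 0.08634 O.
23.79 wt% FeO ÷ 71.844 g/mol = 0.33113 mol, giving 0.33113 Fe and 0.33113 O.
23.24 wt% CaO ÷ 56.077 g/mol = 0.41443 mol, giving 0.41443 Ca and 0.41443 O.
49.96 wt% SiO2 ÷ 60.083 g/mol = 0.83152 mol, giving 0.83152 Si and 1.66304 O.
Oxygen sums to 2.49494; scaling by 6/2.49494 = 2.40487 puts the formula on 6 O.
Si: 0.83152 × 2.40487 = 2.000 atoms per formula unit.

2.000 Si apfu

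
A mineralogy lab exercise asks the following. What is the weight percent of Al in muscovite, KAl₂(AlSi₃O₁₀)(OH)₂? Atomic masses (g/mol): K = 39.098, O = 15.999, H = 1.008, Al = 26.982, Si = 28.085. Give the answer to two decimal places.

20.32 wt%

M(KAl₂(AlSi₃O₁₀)(OH)₂) = 398.303 g/mol.
Al contributes 3 × 26.982 = 80.946 g per mole.
80.946/398.303 = 0.2032 → 20.32%.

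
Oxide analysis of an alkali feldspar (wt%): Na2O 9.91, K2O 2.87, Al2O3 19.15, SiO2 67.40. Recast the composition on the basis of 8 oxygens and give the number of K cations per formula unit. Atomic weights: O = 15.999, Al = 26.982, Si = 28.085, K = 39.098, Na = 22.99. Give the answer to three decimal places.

Na2O (M=61.979): mol = 0.15989; Na = 0.31978, O = 0.15989.
K2O (M=94.195): mol = 0.03047; K = 0.06094, O = 0.03047.
Al2O3 (M=101.961): mol = 0.18782; Al = 0.37564, O = 0.56346.
SiO2 (M=60.083): mol = 1.12178; Si = 1.12178, O = 2.24356.
ΣO = 2.99738; factor = 8/ΣO = 2.66900.
K apfu = 0.06094 × 2.66900 = 0.163.

0.163 K apfu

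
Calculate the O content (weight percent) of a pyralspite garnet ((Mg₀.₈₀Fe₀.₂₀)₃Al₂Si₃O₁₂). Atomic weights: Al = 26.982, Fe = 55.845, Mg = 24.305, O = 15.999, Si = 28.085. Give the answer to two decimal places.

45.49 weight percent

Formula mass = 2.40×24.305 + 0.60×55.845 + 2×26.982 + 3×28.085 + 12×15.999 = 422.046 g/mol, of which 191.988 g is O.
So O makes up 191.988/422.046 = 0.4549 of the mass, i.e. 45.49%.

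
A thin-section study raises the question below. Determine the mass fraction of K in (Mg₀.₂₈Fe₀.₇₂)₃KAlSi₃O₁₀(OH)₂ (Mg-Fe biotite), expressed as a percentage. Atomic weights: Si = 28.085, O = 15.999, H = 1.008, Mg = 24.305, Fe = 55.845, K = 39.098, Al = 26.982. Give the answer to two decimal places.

Formula mass = 0.84·24.305 + 2.16·55.845 + 1·39.098 + 1·26.982 + 3·28.085 + 12·15.999 + 2·1.008 = 485.380 g/mol, of which 39.098 g is K.
So K makes up 39.098/485.380 = 0.0806 of the mass, i.e. 8.06%.

8.06 wt%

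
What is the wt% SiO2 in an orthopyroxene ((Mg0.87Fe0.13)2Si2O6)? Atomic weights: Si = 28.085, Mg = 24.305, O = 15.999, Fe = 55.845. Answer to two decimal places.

Molar mass of (Mg0.87Fe0.13)2Si2O6 = 1.74*24.305 + 0.26*55.845 + 2*28.085 + 6*15.999 = 208.974 g/mol.
Each formula unit contains 2 Si, equivalent to 2/1 = 2.0000 mol SiO2.
M(SiO2) = 1×28.085 + 2×15.999 = 60.083 g/mol.
Mass of SiO2 per formula unit = 2.0000 × 60.083 = 120.166 g.
SiO2 wt% = 120.166 / 208.974 × 100 = 57.50%.

57.50 wt%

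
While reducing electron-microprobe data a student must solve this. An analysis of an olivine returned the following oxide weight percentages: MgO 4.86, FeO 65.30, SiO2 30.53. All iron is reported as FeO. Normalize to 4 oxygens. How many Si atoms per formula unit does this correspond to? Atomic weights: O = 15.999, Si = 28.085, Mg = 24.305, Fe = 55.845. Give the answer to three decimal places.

4.86 wt% MgO ÷ 40.304 g/mol = 0.12058 mol, giving 0.12058 Mg and 0.12058 O.
65.30 wt% FeO ÷ 71.844 g/mol = 0.90891 mol, giving 0.90891 Fe and 0.90891 O.
30.53 wt% SiO2 ÷ 60.083 g/mol = 0.50813 mol, giving 0.50813 Si and 1.01626 O.
Oxygen sums to 2.04575; scaling by 4/2.04575 = 1.95527 puts the formula on 4 O.
Si: 0.50813 × 1.95527 = 0.994 atoms per formula unit.

0.994 Si apfu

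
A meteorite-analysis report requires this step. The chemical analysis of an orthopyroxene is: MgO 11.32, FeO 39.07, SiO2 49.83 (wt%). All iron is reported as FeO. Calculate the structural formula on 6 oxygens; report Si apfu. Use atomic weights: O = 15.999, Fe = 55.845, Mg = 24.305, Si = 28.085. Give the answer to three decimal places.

2.004 Si apfu

MgO (M=40.304): mol = 0.28087; Mg = 0.28087, O = 0.28087.
FeO (M=71.844): mol = 0.54382; Fe = 0.54382, O = 0.54382.
SiO2 (M=60.083): mol = 0.82935; Si = 0.82935, O = 1.65870.
ΣO = 2.48339; factor = 6/ΣO = 2.41605.
Si apfu = 0.82935 × 2.41605 = 2.004.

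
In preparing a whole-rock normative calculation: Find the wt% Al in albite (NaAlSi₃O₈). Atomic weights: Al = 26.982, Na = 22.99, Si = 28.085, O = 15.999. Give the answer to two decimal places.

10.29 wt%

Molar mass of NaAlSi₃O₈: 1*22.99 + 1*26.982 + 3*28.085 + 8*15.999 = 262.219 g/mol.
Mass of Al per formula unit: 1 × 26.982 = 26.982 g.
Weight fraction Al = 26.982 / 262.219 = 0.1029.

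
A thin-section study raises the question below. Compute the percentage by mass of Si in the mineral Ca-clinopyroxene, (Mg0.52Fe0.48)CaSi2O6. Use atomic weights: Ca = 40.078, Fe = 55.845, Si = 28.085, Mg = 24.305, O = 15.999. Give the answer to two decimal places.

Molar mass of (Mg0.52Fe0.48)CaSi2O6: 0.52×24.305 + 0.48×55.845 + 1×40.078 + 2×28.085 + 6×15.999 = 231.686 g/mol.
Mass of Si per formula unit: 2 × 28.085 = 56.170 g.
Weight fraction Si = 56.170 / 231.686 = 0.2424.

24.24 wt%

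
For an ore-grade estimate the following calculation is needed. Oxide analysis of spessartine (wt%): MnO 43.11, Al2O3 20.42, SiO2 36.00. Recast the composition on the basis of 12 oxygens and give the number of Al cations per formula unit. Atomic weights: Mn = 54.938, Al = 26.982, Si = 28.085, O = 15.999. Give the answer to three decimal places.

43.11 wt% MnO ÷ 70.937 g/mol = 0.60772 mol, giving 0.60772 Mn and 0.60772 O.
20.42 wt% Al2O3 ÷ 101.961 g/mol = 0.20027 mol, giving 0.40054 Al and 0.60081 O.
36.00 wt% SiO2 ÷ 60.083 g/mol = 0.59917 mol, giving 0.59917 Si and 1.19834 O.
Oxygen sums to 2.40687; scaling by 12/2.40687 = 4.98573 puts the formula on 12 O.
Al: 0.40054 × 4.98573 = 1.997 atoms per formula unit.

1.997 Al apfu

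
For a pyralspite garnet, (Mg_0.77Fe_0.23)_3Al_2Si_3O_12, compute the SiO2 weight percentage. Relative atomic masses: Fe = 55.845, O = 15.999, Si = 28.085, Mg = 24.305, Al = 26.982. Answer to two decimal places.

Molar mass of (Mg_0.77Fe_0.23)_3Al_2Si_3O_12 = 2.31·24.305 + 0.69·55.845 + 2·26.982 + 3·28.085 + 12·15.999 = 424.885 g/mol.
Each formula unit contains 3 Si, equivalent to 3/1 = 3.0000 mol SiO2.
M(SiO2) = 1×28.085 + 2×15.999 = 60.083 g/mol.
Mass of SiO2 per formula unit = 3.0000 × 60.083 = 180.249 g.
SiO2 wt% = 180.249 / 424.885 × 100 = 42.42%.

42.42 wt%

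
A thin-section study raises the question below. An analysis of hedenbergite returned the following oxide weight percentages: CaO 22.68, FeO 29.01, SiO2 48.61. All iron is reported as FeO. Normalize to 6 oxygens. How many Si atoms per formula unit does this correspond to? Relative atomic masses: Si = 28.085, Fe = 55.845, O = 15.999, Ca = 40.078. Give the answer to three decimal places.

2.001 Si apfu

CaO: 22.68/56.077 = 0.40444 mol → 0.40444 mol Ca, 0.40444 mol O.
FeO: 29.01/71.844 = 0.40379 mol → 0.40379 mol Fe, 0.40379 mol O.
SiO2: 48.61/60.083 = 0.80905 mol → 0.80905 mol Si, 1.61810 mol O.
Total oxygen = 2.42633 mol. Normalization factor = 6/2.42633 = 2.47287.
Si per 6 O = 0.80905 × 2.47287 = 2.001.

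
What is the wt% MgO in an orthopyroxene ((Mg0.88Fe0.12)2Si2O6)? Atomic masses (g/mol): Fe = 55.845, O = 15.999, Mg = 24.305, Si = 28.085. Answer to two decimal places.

M((Mg0.88Fe0.12)2Si2O6) = 208.344 g/mol; M(MgO) = 40.304 g/mol.
Moles MgO per formula unit = 1.76 Mg ÷ 1 = 1.7600.
MgO fraction = (1.7600 × 40.304) / 208.344 = 70.935/208.344 = 0.3405.

34.05 wt%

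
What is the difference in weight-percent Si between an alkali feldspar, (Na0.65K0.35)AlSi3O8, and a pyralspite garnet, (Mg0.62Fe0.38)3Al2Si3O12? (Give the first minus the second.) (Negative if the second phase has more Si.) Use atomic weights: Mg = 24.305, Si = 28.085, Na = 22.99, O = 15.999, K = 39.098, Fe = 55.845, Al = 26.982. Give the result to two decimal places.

12.27 percentage points

First mineral: 84.255 g Si in 267.857 g formula = 31.46 wt% Si.
Second mineral: 84.255 g Si in 439.078 g formula = 19.19 wt% Si.
31.46% − 19.19% gives a difference of 12.27 percentage points.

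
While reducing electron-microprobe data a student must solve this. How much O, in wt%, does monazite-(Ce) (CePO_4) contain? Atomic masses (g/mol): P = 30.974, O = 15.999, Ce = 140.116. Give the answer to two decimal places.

27.22 wt%

Molar mass of CePO_4: 1·140.116 + 1·30.974 + 4·15.999 = 235.086 g/mol.
Mass of O per formula unit: 4 × 15.999 = 63.996 g.
Weight fraction O = 63.996 / 235.086 = 0.2722.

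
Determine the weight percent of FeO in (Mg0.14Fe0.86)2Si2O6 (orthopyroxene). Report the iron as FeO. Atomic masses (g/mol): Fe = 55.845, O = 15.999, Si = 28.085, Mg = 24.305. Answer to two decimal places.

48.46 wt%

Molar mass of (Mg0.14Fe0.86)2Si2O6 = 0.28*24.305 + 1.72*55.845 + 2*28.085 + 6*15.999 = 255.023 g/mol.
Each formula unit contains 1.72 Fe, equivalent to 1.72/1 = 1.7200 mol FeO.
M(FeO) = 1×55.845 + 1×15.999 = 71.844 g/mol.
Mass of FeO per formula unit = 1.7200 × 71.844 = 123.572 g.
FeO wt% = 123.572 / 255.023 × 100 = 48.46%.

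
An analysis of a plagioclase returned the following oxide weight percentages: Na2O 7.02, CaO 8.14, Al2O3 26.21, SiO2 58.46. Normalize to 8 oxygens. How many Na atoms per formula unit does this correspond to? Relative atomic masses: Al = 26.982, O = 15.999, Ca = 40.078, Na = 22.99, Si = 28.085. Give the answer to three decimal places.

0.609 Na apfu

Na2O: 7.02/61.979 = 0.11326 mol → 0.22652 mol Na, 0.11326 mol O.
CaO: 8.14/56.077 = 0.14516 mol → 0.14516 mol Ca, 0.14516 mol O.
Al2O3: 26.21/101.961 = 0.25706 mol → 0.51412 mol Al, 0.77118 mol O.
SiO2: 58.46/60.083 = 0.97299 mol → 0.97299 mol Si, 1.94598 mol O.
Total oxygen = 2.97558 mol. Normalization factor = 8/2.97558 = 2.68855.
Na per 8 O = 0.22652 × 2.68855 = 0.609.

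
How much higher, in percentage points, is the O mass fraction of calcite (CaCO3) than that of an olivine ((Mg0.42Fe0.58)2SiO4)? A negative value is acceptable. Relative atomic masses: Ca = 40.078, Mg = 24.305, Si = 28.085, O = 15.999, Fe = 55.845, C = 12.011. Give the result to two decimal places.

11.86 percentage points

M(CaCO3) = 100.086 g/mol, so wt% O = 47.997/100.086 × 100 = 47.96%.
M((Mg0.42Fe0.58)2SiO4) = 177.277 g/mol, so wt% O = 63.996/177.277 × 100 = 36.10%.
47.96 − 36.10 = 11.86 pp.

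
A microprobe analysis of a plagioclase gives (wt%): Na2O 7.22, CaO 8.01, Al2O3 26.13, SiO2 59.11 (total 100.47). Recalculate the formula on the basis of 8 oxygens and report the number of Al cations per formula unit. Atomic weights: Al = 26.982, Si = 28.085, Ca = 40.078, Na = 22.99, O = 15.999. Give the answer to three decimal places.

Na2O: 7.22/61.979 = 0.11649 mol → 0.23298 mol Na, 0.11649 mol O.
CaO: 8.01/56.077 = 0.14284 mol → 0.14284 mol Ca, 0.14284 mol O.
Al2O3: 26.13/101.961 = 0.25627 mol → 0.51254 mol Al, 0.76881 mol O.
SiO2: 59.11/60.083 = 0.98381 mol → 0.98381 mol Si, 1.96762 mol O.
Total oxygen = 2.99576 mol. Normalization factor = 8/2.99576 = 2.67044.
Al per 8 O = 0.51254 × 2.67044 = 1.369.

1.369 Al apfu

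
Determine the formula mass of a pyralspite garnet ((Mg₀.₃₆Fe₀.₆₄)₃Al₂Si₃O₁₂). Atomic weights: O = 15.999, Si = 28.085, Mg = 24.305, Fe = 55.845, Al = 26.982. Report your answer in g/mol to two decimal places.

463.68 g/mol

M = 1.08*24.305 + 1.92*55.845 + 2*26.982 + 3*28.085 + 12*15.999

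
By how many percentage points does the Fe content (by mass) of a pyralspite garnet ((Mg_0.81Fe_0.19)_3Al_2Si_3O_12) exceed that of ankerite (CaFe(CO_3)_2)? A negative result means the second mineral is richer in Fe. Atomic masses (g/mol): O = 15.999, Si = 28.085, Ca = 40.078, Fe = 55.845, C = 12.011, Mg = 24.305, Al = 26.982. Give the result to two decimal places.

-18.30 percentage points

M((Mg_0.81Fe_0.19)_3Al_2Si_3O_12) = 421.100 g/mol, so wt% Fe = 31.832/421.100 × 100 = 7.56%.
M(CaFe(CO_3)_2) = 215.939 g/mol, so wt% Fe = 55.845/215.939 × 100 = 25.86%.
7.56 − 25.86 = -18.30 pp.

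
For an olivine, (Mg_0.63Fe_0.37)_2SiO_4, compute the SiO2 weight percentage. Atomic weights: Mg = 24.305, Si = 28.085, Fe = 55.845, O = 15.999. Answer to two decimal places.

Molar mass of (Mg_0.63Fe_0.37)_2SiO_4 = 1.26*24.305 + 0.74*55.845 + 1*28.085 + 4*15.999 = 164.031 g/mol.
Each formula unit contains 1 Si, equivalent to 1/1 = 1.0000 mol SiO2.
M(SiO2) = 1×28.085 + 2×15.999 = 60.083 g/mol.
Mass of SiO2 per formula unit = 1.0000 × 60.083 = 60.083 g.
SiO2 wt% = 60.083 / 164.031 × 100 = 36.63%.

36.63 wt%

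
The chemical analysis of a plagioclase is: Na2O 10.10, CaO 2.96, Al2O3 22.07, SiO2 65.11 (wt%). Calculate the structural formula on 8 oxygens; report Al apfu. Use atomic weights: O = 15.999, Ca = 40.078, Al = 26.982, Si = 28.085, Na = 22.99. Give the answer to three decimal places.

10.10 wt% Na2O ÷ 61.979 g/mol = 0.16296 mol, giving 0.32592 Na and 0.16296 O.
2.96 wt% CaO ÷ 56.077 g/mol = 0.05278 mol, giving 0.05278 Ca and 0.05278 O.
22.07 wt% Al2O3 ÷ 101.961 g/mol = 0.21646 mol, giving 0.43292 Al and 0.64938 O.
65.11 wt% SiO2 ÷ 60.083 g/mol = 1.08367 mol, giving 1.08367 Si and 2.16734 O.
Oxygen sums to 3.03246; scaling by 8/3.03246 = 2.63812 puts the formula on 8 O.
Al: 0.43292 × 2.63812 = 1.142 atoms per formula unit.

1.142 Al apfu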